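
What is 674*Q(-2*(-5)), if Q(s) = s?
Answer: 6740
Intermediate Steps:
674*Q(-2*(-5)) = 674*(-2*(-5)) = 674*10 = 6740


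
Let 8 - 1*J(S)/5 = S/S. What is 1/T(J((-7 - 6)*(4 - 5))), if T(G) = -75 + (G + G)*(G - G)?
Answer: -1/75 ≈ -0.013333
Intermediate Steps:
J(S) = 35 (J(S) = 40 - 5*S/S = 40 - 5*1 = 40 - 5 = 35)
T(G) = -75 (T(G) = -75 + (2*G)*0 = -75 + 0 = -75)
1/T(J((-7 - 6)*(4 - 5))) = 1/(-75) = -1/75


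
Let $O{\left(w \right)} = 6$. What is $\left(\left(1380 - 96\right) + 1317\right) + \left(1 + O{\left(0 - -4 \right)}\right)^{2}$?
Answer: $2650$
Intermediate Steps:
$\left(\left(1380 - 96\right) + 1317\right) + \left(1 + O{\left(0 - -4 \right)}\right)^{2} = \left(\left(1380 - 96\right) + 1317\right) + \left(1 + 6\right)^{2} = \left(1284 + 1317\right) + 7^{2} = 2601 + 49 = 2650$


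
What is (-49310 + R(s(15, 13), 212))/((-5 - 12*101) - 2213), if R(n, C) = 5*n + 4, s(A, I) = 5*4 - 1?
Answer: 49211/3430 ≈ 14.347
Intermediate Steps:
s(A, I) = 19 (s(A, I) = 20 - 1 = 19)
R(n, C) = 4 + 5*n
(-49310 + R(s(15, 13), 212))/((-5 - 12*101) - 2213) = (-49310 + (4 + 5*19))/((-5 - 12*101) - 2213) = (-49310 + (4 + 95))/((-5 - 1212) - 2213) = (-49310 + 99)/(-1217 - 2213) = -49211/(-3430) = -49211*(-1/3430) = 49211/3430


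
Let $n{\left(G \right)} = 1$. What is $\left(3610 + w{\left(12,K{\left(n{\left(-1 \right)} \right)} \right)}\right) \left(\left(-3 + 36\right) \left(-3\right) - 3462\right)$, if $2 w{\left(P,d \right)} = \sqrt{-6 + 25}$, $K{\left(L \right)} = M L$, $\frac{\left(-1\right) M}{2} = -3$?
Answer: $-12855210 - \frac{3561 \sqrt{19}}{2} \approx -1.2863 \cdot 10^{7}$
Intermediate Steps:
$M = 6$ ($M = \left(-2\right) \left(-3\right) = 6$)
$K{\left(L \right)} = 6 L$
$w{\left(P,d \right)} = \frac{\sqrt{19}}{2}$ ($w{\left(P,d \right)} = \frac{\sqrt{-6 + 25}}{2} = \frac{\sqrt{19}}{2}$)
$\left(3610 + w{\left(12,K{\left(n{\left(-1 \right)} \right)} \right)}\right) \left(\left(-3 + 36\right) \left(-3\right) - 3462\right) = \left(3610 + \frac{\sqrt{19}}{2}\right) \left(\left(-3 + 36\right) \left(-3\right) - 3462\right) = \left(3610 + \frac{\sqrt{19}}{2}\right) \left(33 \left(-3\right) - 3462\right) = \left(3610 + \frac{\sqrt{19}}{2}\right) \left(-99 - 3462\right) = \left(3610 + \frac{\sqrt{19}}{2}\right) \left(-3561\right) = -12855210 - \frac{3561 \sqrt{19}}{2}$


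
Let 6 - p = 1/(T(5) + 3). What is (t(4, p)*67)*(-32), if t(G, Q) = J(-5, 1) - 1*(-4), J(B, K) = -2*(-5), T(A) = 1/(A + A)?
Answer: -30016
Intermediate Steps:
T(A) = 1/(2*A)
p = 176/31 (p = 6 - 1/((½)/5 + 3) = 6 - 1/((½)*(⅕) + 3) = 6 - 1/(⅒ + 3) = 6 - 1/31/10 = 6 - 1*10/31 = 6 - 10/31 = 176/31 ≈ 5.6774)
J(B, K) = 10
t(G, Q) = 14 (t(G, Q) = 10 - 1*(-4) = 10 + 4 = 14)
(t(4, p)*67)*(-32) = (14*67)*(-32) = 938*(-32) = -30016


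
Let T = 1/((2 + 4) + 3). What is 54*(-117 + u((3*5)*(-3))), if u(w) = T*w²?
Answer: 5832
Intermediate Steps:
T = ⅑ (T = 1/(6 + 3) = 1/9 = ⅑ ≈ 0.11111)
u(w) = w²/9
54*(-117 + u((3*5)*(-3))) = 54*(-117 + ((3*5)*(-3))²/9) = 54*(-117 + (15*(-3))²/9) = 54*(-117 + (⅑)*(-45)²) = 54*(-117 + (⅑)*2025) = 54*(-117 + 225) = 54*108 = 5832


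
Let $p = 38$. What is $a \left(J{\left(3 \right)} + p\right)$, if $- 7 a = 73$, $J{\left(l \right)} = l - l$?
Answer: $- \frac{2774}{7} \approx -396.29$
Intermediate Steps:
$J{\left(l \right)} = 0$
$a = - \frac{73}{7}$ ($a = \left(- \frac{1}{7}\right) 73 = - \frac{73}{7} \approx -10.429$)
$a \left(J{\left(3 \right)} + p\right) = - \frac{73 \left(0 + 38\right)}{7} = \left(- \frac{73}{7}\right) 38 = - \frac{2774}{7}$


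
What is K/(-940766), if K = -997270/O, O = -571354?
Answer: -498635/268755208582 ≈ -1.8553e-6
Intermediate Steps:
K = 498635/285677 (K = -997270/(-571354) = -997270*(-1/571354) = 498635/285677 ≈ 1.7455)
K/(-940766) = (498635/285677)/(-940766) = (498635/285677)*(-1/940766) = -498635/268755208582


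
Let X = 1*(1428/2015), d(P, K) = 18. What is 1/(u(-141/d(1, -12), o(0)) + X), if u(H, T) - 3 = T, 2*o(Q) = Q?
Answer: 2015/7473 ≈ 0.26964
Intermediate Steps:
X = 1428/2015 (X = 1*(1428*(1/2015)) = 1*(1428/2015) = 1428/2015 ≈ 0.70868)
o(Q) = Q/2
u(H, T) = 3 + T
1/(u(-141/d(1, -12), o(0)) + X) = 1/((3 + (½)*0) + 1428/2015) = 1/((3 + 0) + 1428/2015) = 1/(3 + 1428/2015) = 1/(7473/2015) = 2015/7473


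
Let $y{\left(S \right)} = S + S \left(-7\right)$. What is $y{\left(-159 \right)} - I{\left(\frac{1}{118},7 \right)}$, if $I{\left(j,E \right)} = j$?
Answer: $\frac{112571}{118} \approx 953.99$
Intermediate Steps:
$y{\left(S \right)} = - 6 S$ ($y{\left(S \right)} = S - 7 S = - 6 S$)
$y{\left(-159 \right)} - I{\left(\frac{1}{118},7 \right)} = \left(-6\right) \left(-159\right) - \frac{1}{118} = 954 - \frac{1}{118} = \frac{112571}{118}$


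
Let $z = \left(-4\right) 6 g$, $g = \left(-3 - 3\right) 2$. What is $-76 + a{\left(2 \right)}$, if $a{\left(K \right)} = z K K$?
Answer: $1076$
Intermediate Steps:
$g = -12$ ($g = \left(-6\right) 2 = -12$)
$z = 288$ ($z = \left(-4\right) 6 \left(-12\right) = \left(-24\right) \left(-12\right) = 288$)
$a{\left(K \right)} = 288 K^{2}$ ($a{\left(K \right)} = 288 K K = 288 K^{2}$)
$-76 + a{\left(2 \right)} = -76 + 288 \cdot 2^{2} = -76 + 288 \cdot 4 = -76 + 1152 = 1076$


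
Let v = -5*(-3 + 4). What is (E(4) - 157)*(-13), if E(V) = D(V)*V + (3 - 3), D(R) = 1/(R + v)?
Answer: 2093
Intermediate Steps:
v = -5 (v = -5*1 = -5)
D(R) = 1/(-5 + R) (D(R) = 1/(R - 5) = 1/(-5 + R))
E(V) = V/(-5 + V) (E(V) = V/(-5 + V) + (3 - 3) = V/(-5 + V) + 0 = V/(-5 + V))
(E(4) - 157)*(-13) = (4/(-5 + 4) - 157)*(-13) = (4/(-1) - 157)*(-13) = (4*(-1) - 157)*(-13) = (-4 - 157)*(-13) = -161*(-13) = 2093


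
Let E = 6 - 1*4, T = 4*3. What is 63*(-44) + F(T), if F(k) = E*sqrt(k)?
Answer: -2772 + 4*sqrt(3) ≈ -2765.1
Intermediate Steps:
T = 12
E = 2 (E = 6 - 4 = 2)
F(k) = 2*sqrt(k)
63*(-44) + F(T) = 63*(-44) + 2*sqrt(12) = -2772 + 2*(2*sqrt(3)) = -2772 + 4*sqrt(3)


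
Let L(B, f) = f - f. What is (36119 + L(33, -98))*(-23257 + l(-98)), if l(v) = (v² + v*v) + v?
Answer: -149785493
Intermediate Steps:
L(B, f) = 0
l(v) = v + 2*v² (l(v) = (v² + v²) + v = 2*v² + v = v + 2*v²)
(36119 + L(33, -98))*(-23257 + l(-98)) = (36119 + 0)*(-23257 - 98*(1 + 2*(-98))) = 36119*(-23257 - 98*(1 - 196)) = 36119*(-23257 - 98*(-195)) = 36119*(-23257 + 19110) = 36119*(-4147) = -149785493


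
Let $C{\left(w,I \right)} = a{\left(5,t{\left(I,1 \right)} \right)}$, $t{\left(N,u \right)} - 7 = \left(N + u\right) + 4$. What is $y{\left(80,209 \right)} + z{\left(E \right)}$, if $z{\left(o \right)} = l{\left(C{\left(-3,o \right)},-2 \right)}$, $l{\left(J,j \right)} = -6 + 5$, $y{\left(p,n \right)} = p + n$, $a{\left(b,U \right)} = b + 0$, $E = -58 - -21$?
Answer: $288$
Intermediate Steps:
$t{\left(N,u \right)} = 11 + N + u$ ($t{\left(N,u \right)} = 7 + \left(\left(N + u\right) + 4\right) = 7 + \left(4 + N + u\right) = 11 + N + u$)
$E = -37$ ($E = -58 + 21 = -37$)
$a{\left(b,U \right)} = b$
$C{\left(w,I \right)} = 5$
$y{\left(p,n \right)} = n + p$
$l{\left(J,j \right)} = -1$
$z{\left(o \right)} = -1$
$y{\left(80,209 \right)} + z{\left(E \right)} = \left(209 + 80\right) - 1 = 289 - 1 = 288$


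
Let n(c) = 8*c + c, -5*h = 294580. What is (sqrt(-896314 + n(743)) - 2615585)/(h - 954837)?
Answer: 2615585/1013753 - I*sqrt(889627)/1013753 ≈ 2.5801 - 0.0009304*I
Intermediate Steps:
h = -58916 (h = -1/5*294580 = -58916)
n(c) = 9*c
(sqrt(-896314 + n(743)) - 2615585)/(h - 954837) = (sqrt(-896314 + 9*743) - 2615585)/(-58916 - 954837) = (sqrt(-896314 + 6687) - 2615585)/(-1013753) = (sqrt(-889627) - 2615585)*(-1/1013753) = (I*sqrt(889627) - 2615585)*(-1/1013753) = (-2615585 + I*sqrt(889627))*(-1/1013753) = 2615585/1013753 - I*sqrt(889627)/1013753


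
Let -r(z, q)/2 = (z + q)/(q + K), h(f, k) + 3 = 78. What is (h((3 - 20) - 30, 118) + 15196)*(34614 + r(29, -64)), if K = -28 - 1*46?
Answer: 36472202701/69 ≈ 5.2858e+8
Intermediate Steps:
K = -74 (K = -28 - 46 = -74)
h(f, k) = 75 (h(f, k) = -3 + 78 = 75)
r(z, q) = -2*(q + z)/(-74 + q) (r(z, q) = -2*(z + q)/(q - 74) = -2*(q + z)/(-74 + q))
(h((3 - 20) - 30, 118) + 15196)*(34614 + r(29, -64)) = (75 + 15196)*(34614 + 2*(-1*(-64) - 1*29)/(-74 - 64)) = 15271*(34614 + 2*(64 - 29)/(-138)) = 15271*(34614 + 2*(-1/138)*35) = 15271*(34614 - 35/69) = 15271*(2388331/69) = 36472202701/69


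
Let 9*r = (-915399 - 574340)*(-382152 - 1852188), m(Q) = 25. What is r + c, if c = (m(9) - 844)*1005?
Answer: 369841781045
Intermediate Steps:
c = -823095 (c = (25 - 844)*1005 = -819*1005 = -823095)
r = 369842604140 (r = ((-915399 - 574340)*(-382152 - 1852188))/9 = (-1489739*(-2234340))/9 = (⅑)*3328583437260 = 369842604140)
r + c = 369842604140 - 823095 = 369841781045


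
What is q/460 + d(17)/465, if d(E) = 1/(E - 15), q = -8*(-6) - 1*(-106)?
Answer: 3592/10695 ≈ 0.33586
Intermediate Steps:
q = 154 (q = 48 + 106 = 154)
d(E) = 1/(-15 + E)
q/460 + d(17)/465 = 154/460 + 1/((-15 + 17)*465) = 154*(1/460) + (1/465)/2 = 77/230 + (1/2)*(1/465) = 77/230 + 1/930 = 3592/10695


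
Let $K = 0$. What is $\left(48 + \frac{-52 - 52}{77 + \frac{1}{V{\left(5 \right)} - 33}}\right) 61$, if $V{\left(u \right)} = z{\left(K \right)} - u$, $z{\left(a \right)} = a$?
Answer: $\frac{640256}{225} \approx 2845.6$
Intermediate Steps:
$V{\left(u \right)} = - u$ ($V{\left(u \right)} = 0 - u = - u$)
$\left(48 + \frac{-52 - 52}{77 + \frac{1}{V{\left(5 \right)} - 33}}\right) 61 = \left(48 + \frac{-52 - 52}{77 + \frac{1}{\left(-1\right) 5 - 33}}\right) 61 = \left(48 - \frac{104}{77 + \frac{1}{-5 - 33}}\right) 61 = \left(48 - \frac{104}{77 + \frac{1}{-38}}\right) 61 = \left(48 - \frac{104}{77 - \frac{1}{38}}\right) 61 = \left(48 - \frac{104}{\frac{2925}{38}}\right) 61 = \left(48 - \frac{304}{225}\right) 61 = \frac{10496}{225} \cdot 61 = \frac{640256}{225}$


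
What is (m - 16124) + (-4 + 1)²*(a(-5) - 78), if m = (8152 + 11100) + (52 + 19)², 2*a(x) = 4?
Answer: 7485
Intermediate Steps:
a(x) = 2 (a(x) = (½)*4 = 2)
m = 24293 (m = 19252 + 71² = 19252 + 5041 = 24293)
(m - 16124) + (-4 + 1)²*(a(-5) - 78) = (24293 - 16124) + (-4 + 1)²*(2 - 78) = 8169 + (-3)²*(-76) = 8169 + 9*(-76) = 8169 - 684 = 7485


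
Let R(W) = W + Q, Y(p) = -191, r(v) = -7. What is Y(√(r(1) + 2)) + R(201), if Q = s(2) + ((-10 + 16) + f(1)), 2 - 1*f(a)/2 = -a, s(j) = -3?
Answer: 19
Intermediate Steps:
f(a) = 4 + 2*a (f(a) = 4 - (-2)*a = 4 + 2*a)
Q = 9 (Q = -3 + ((-10 + 16) + (4 + 2*1)) = -3 + (6 + (4 + 2)) = -3 + (6 + 6) = -3 + 12 = 9)
R(W) = 9 + W (R(W) = W + 9 = 9 + W)
Y(√(r(1) + 2)) + R(201) = -191 + (9 + 201) = -191 + 210 = 19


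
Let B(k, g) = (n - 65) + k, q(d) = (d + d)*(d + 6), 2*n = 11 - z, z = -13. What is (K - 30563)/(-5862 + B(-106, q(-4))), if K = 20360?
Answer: 3401/2007 ≈ 1.6946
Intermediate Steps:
n = 12 (n = (11 - 1*(-13))/2 = (11 + 13)/2 = (½)*24 = 12)
q(d) = 2*d*(6 + d) (q(d) = (2*d)*(6 + d) = 2*d*(6 + d))
B(k, g) = -53 + k (B(k, g) = (12 - 65) + k = -53 + k)
(K - 30563)/(-5862 + B(-106, q(-4))) = (20360 - 30563)/(-5862 + (-53 - 106)) = -10203/(-5862 - 159) = -10203/(-6021) = -10203*(-1/6021) = 3401/2007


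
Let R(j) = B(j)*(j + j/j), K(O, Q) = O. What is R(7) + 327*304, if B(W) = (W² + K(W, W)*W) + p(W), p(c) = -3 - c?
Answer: 100112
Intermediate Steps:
B(W) = -3 - W + 2*W² (B(W) = (W² + W*W) + (-3 - W) = (W² + W²) + (-3 - W) = 2*W² + (-3 - W) = -3 - W + 2*W²)
R(j) = (1 + j)*(-3 - j + 2*j²) (R(j) = (-3 - j + 2*j²)*(j + j/j) = (-3 - j + 2*j²)*(j + 1) = (-3 - j + 2*j²)*(1 + j) = (1 + j)*(-3 - j + 2*j²))
R(7) + 327*304 = (1 + 7)*(-3 - 1*7 + 2*7²) + 327*304 = 8*(-3 - 7 + 2*49) + 99408 = 8*(-3 - 7 + 98) + 99408 = 8*88 + 99408 = 704 + 99408 = 100112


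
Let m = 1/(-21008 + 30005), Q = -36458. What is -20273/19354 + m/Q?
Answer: -1662449996563/1587089090901 ≈ -1.0475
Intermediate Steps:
m = 1/8997 ≈ 0.00011115
-20273/19354 + m/Q = -20273/19354 + (1/8997)/(-36458) = -20273*1/19354 + (1/8997)*(-1/36458) = -20273/19354 - 1/328012626 = -1662449996563/1587089090901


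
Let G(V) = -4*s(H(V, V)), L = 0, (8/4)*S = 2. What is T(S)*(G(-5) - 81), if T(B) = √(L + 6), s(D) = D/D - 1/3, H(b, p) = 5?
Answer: -251*√6/3 ≈ -204.94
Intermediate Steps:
S = 1 (S = (½)*2 = 1)
s(D) = ⅔ (s(D) = 1 - 1*⅓ = 1 - ⅓ = ⅔)
G(V) = -8/3 (G(V) = -4*⅔ = -8/3)
T(B) = √6 (T(B) = √(0 + 6) = √6)
T(S)*(G(-5) - 81) = √6*(-8/3 - 81) = √6*(-251/3) = -251*√6/3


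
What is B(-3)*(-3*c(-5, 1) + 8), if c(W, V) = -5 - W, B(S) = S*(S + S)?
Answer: 144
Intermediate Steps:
B(S) = 2*S² (B(S) = S*(2*S) = 2*S²)
B(-3)*(-3*c(-5, 1) + 8) = (2*(-3)²)*(-3*(-5 - 1*(-5)) + 8) = (2*9)*(-3*(-5 + 5) + 8) = 18*(-3*0 + 8) = 18*(0 + 8) = 18*8 = 144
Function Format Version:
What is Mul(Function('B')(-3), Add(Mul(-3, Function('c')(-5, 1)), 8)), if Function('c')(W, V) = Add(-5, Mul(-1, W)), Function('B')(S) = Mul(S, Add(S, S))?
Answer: 144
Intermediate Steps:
Function('B')(S) = Mul(2, Pow(S, 2)) (Function('B')(S) = Mul(S, Mul(2, S)) = Mul(2, Pow(S, 2)))
Mul(Function('B')(-3), Add(Mul(-3, Function('c')(-5, 1)), 8)) = Mul(Mul(2, Pow(-3, 2)), Add(Mul(-3, Add(-5, Mul(-1, -5))), 8)) = Mul(Mul(2, 9), Add(Mul(-3, Add(-5, 5)), 8)) = Mul(18, Add(Mul(-3, 0), 8)) = Mul(18, Add(0, 8)) = Mul(18, 8) = 144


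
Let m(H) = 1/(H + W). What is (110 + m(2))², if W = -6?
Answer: 192721/16 ≈ 12045.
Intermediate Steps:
m(H) = 1/(-6 + H) (m(H) = 1/(H - 6) = 1/(-6 + H))
(110 + m(2))² = (110 + 1/(-6 + 2))² = (110 + 1/(-4))² = (110 - ¼)² = (439/4)² = 192721/16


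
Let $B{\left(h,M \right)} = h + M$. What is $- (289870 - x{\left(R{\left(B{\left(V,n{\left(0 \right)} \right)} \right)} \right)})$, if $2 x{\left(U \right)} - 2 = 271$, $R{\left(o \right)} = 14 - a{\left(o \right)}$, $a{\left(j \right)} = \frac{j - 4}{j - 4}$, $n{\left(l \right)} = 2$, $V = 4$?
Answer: $- \frac{579467}{2} \approx -2.8973 \cdot 10^{5}$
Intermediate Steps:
$B{\left(h,M \right)} = M + h$
$a{\left(j \right)} = 1$ ($a{\left(j \right)} = \frac{-4 + j}{-4 + j} = 1$)
$R{\left(o \right)} = 13$ ($R{\left(o \right)} = 14 - 1 = 13$)
$x{\left(U \right)} = \frac{273}{2}$ ($x{\left(U \right)} = 1 + \frac{1}{2} \cdot 271 = 1 + \frac{271}{2} = \frac{273}{2}$)
$- (289870 - x{\left(R{\left(B{\left(V,n{\left(0 \right)} \right)} \right)} \right)}) = - (289870 - \frac{273}{2}) = \left(-1\right) \frac{579467}{2} = - \frac{579467}{2}$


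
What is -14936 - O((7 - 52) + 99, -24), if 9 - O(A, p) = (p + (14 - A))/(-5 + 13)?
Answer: -14953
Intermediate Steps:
O(A, p) = 29/4 - p/8 + A/8 (O(A, p) = 9 - (p + (14 - A))/(-5 + 13) = 9 - (14 + p - A)/8 = 9 - (7/4 - A/8 + p/8) = 9 + (-7/4 - p/8 + A/8) = 29/4 - p/8 + A/8)
-14936 - O((7 - 52) + 99, -24) = -14936 - (29/4 - ⅛*(-24) + ((7 - 52) + 99)/8) = -14936 - (29/4 + 3 + (-45 + 99)/8) = -14936 - (29/4 + 3 + (⅛)*54) = -14936 - (29/4 + 3 + 27/4) = -14936 - 1*17 = -14936 - 17 = -14953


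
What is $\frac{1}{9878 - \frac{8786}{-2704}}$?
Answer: $\frac{1352}{13359449} \approx 0.0001012$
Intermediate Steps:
$\frac{1}{9878 - \frac{8786}{-2704}} = \frac{1}{9878 - - \frac{4393}{1352}} = \frac{1}{9878 + \frac{4393}{1352}} = \frac{1}{\frac{13359449}{1352}} = \frac{1352}{13359449}$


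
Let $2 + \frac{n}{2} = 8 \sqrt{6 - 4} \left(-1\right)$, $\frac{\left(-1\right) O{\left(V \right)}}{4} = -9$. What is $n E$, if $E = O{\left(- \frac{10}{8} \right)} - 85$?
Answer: $196 + 784 \sqrt{2} \approx 1304.7$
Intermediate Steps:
$O{\left(V \right)} = 36$ ($O{\left(V \right)} = \left(-4\right) \left(-9\right) = 36$)
$E = -49$ ($E = 36 - 85 = -49$)
$n = -4 - 16 \sqrt{2}$ ($n = -4 + 2 \cdot 8 \sqrt{6 - 4} \left(-1\right) = -4 + 2 \cdot 8 \sqrt{2} \left(-1\right) = -4 + 2 \left(- 8 \sqrt{2}\right) = -4 - 16 \sqrt{2} \approx -26.627$)
$n E = \left(-4 - 16 \sqrt{2}\right) \left(-49\right) = 196 + 784 \sqrt{2}$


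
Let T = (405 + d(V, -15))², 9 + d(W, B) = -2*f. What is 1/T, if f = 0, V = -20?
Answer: 1/156816 ≈ 6.3769e-6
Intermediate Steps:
d(W, B) = -9 (d(W, B) = -9 - 2*0 = -9 + 0 = -9)
T = 156816 (T = (405 - 9)² = 396² = 156816)
1/T = 1/156816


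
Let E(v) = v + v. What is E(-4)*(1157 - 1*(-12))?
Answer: -9352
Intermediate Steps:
E(v) = 2*v
E(-4)*(1157 - 1*(-12)) = (2*(-4))*(1157 - 1*(-12)) = -8*(1157 + 12) = -8*1169 = -9352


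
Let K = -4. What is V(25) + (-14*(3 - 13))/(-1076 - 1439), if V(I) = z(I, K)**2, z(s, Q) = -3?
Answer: 4499/503 ≈ 8.9443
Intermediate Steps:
V(I) = 9 (V(I) = (-3)**2 = 9)
V(25) + (-14*(3 - 13))/(-1076 - 1439) = 9 + (-14*(3 - 13))/(-1076 - 1439) = 9 + (-14*(-10))/(-2515) = 9 - 1/2515*140 = 9 - 28/503 = 4499/503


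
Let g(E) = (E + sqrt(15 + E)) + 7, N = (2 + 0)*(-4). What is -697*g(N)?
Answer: 697 - 697*sqrt(7) ≈ -1147.1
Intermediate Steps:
N = -8 (N = 2*(-4) = -8)
g(E) = 7 + E + sqrt(15 + E)
-697*g(N) = -697*(7 - 8 + sqrt(15 - 8)) = -697*(7 - 8 + sqrt(7)) = -697*(-1 + sqrt(7)) = 697 - 697*sqrt(7)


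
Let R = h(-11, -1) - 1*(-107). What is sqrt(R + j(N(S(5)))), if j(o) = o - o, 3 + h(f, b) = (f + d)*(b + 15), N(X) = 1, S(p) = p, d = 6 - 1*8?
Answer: I*sqrt(78) ≈ 8.8318*I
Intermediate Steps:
d = -2 (d = 6 - 8 = -2)
h(f, b) = -3 + (-2 + f)*(15 + b) (h(f, b) = -3 + (f - 2)*(b + 15) = -3 + (-2 + f)*(15 + b))
j(o) = 0
R = -78 (R = (-33 - 2*(-1) + 15*(-11) - 1*(-11)) - 1*(-107) = (-33 + 2 - 165 + 11) + 107 = -185 + 107 = -78)
sqrt(R + j(N(S(5)))) = sqrt(-78 + 0) = sqrt(-78) = I*sqrt(78)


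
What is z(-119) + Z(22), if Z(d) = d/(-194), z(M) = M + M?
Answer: -23097/97 ≈ -238.11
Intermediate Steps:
z(M) = 2*M
Z(d) = -d/194 (Z(d) = d*(-1/194) = -d/194)
z(-119) + Z(22) = 2*(-119) - 1/194*22 = -238 - 11/97 = -23097/97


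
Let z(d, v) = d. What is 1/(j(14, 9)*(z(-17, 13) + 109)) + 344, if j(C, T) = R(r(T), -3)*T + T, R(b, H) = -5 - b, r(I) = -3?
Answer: 284831/828 ≈ 344.00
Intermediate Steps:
j(C, T) = -T (j(C, T) = (-5 - 1*(-3))*T + T = (-5 + 3)*T + T = -2*T + T = -T)
1/(j(14, 9)*(z(-17, 13) + 109)) + 344 = 1/(((-1*9))*(-17 + 109)) + 344 = 1/(-9*92) + 344 = -⅑*1/92 + 344 = -1/828 + 344 = 284831/828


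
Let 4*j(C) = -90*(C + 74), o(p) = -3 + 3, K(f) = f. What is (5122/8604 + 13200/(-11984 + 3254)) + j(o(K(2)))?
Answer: -695177053/417294 ≈ -1665.9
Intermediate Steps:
o(p) = 0
j(C) = -1665 - 45*C/2 (j(C) = (-90*(C + 74))/4 = (-90*(74 + C))/4 = (-6660 - 90*C)/4 = -1665 - 45*C/2)
(5122/8604 + 13200/(-11984 + 3254)) + j(o(K(2))) = (5122/8604 + 13200/(-11984 + 3254)) + (-1665 - 45/2*0) = (5122*(1/8604) + 13200/(-8730)) + (-1665 + 0) = (2561/4302 + 13200*(-1/8730)) - 1665 = (2561/4302 - 440/291) - 1665 = -382543/417294 - 1665 = -695177053/417294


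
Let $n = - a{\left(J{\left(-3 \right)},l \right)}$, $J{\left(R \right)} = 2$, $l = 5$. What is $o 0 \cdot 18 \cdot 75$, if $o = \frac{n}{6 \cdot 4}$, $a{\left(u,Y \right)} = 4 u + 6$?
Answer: $0$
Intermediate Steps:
$a{\left(u,Y \right)} = 6 + 4 u$
$n = -14$ ($n = - (6 + 4 \cdot 2) = - (6 + 8) = \left(-1\right) 14 = -14$)
$o = - \frac{7}{12}$ ($o = - \frac{14}{6 \cdot 4} = - \frac{14}{24} = \left(-14\right) \frac{1}{24} = - \frac{7}{12} \approx -0.58333$)
$o 0 \cdot 18 \cdot 75 = - \frac{7 \cdot 0 \cdot 18}{12} \cdot 75 = \left(- \frac{7}{12}\right) 0 \cdot 75 = 0 \cdot 75 = 0$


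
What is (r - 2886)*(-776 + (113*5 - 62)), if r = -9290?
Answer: 3324048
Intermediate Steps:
(r - 2886)*(-776 + (113*5 - 62)) = (-9290 - 2886)*(-776 + (113*5 - 62)) = -12176*(-776 + (565 - 62)) = -12176*(-776 + 503) = -12176*(-273) = 3324048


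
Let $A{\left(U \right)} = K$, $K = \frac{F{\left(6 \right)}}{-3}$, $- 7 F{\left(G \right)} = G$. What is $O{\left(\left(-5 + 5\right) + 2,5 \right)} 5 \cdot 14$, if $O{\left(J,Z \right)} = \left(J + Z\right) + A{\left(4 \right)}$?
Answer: $510$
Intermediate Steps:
$F{\left(G \right)} = - \frac{G}{7}$
$K = \frac{2}{7}$ ($K = \frac{\left(- \frac{1}{7}\right) 6}{-3} = \left(- \frac{6}{7}\right) \left(- \frac{1}{3}\right) = \frac{2}{7} \approx 0.28571$)
$A{\left(U \right)} = \frac{2}{7}$
$O{\left(J,Z \right)} = \frac{2}{7} + J + Z$ ($O{\left(J,Z \right)} = \left(J + Z\right) + \frac{2}{7} = \frac{2}{7} + J + Z$)
$O{\left(\left(-5 + 5\right) + 2,5 \right)} 5 \cdot 14 = \left(\frac{2}{7} + \left(\left(-5 + 5\right) + 2\right) + 5\right) 5 \cdot 14 = \left(\frac{2}{7} + \left(0 + 2\right) + 5\right) 5 \cdot 14 = \left(\frac{2}{7} + 2 + 5\right) 5 \cdot 14 = \frac{51}{7} \cdot 5 \cdot 14 = \frac{255}{7} \cdot 14 = 510$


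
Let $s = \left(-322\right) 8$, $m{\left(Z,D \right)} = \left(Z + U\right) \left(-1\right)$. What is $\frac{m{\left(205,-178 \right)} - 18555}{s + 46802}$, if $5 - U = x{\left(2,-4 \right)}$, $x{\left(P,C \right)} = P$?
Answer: $- \frac{18763}{44226} \approx -0.42425$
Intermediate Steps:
$U = 3$ ($U = 5 - 2 = 3$)
$m{\left(Z,D \right)} = -3 - Z$ ($m{\left(Z,D \right)} = \left(Z + 3\right) \left(-1\right) = \left(3 + Z\right) \left(-1\right) = -3 - Z$)
$s = -2576$
$\frac{m{\left(205,-178 \right)} - 18555}{s + 46802} = \frac{\left(-3 - 205\right) - 18555}{-2576 + 46802} = \frac{\left(-3 - 205\right) - 18555}{44226} = \left(-208 - 18555\right) \frac{1}{44226} = \left(-18763\right) \frac{1}{44226} = - \frac{18763}{44226}$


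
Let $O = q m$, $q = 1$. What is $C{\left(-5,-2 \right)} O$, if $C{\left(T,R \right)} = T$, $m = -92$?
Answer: $460$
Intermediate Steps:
$O = -92$ ($O = 1 \left(-92\right) = -92$)
$C{\left(-5,-2 \right)} O = \left(-5\right) \left(-92\right) = 460$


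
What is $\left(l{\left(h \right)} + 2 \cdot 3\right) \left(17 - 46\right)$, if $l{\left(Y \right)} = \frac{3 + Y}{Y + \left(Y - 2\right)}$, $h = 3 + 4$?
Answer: $- \frac{1189}{6} \approx -198.17$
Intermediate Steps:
$h = 7$
$l{\left(Y \right)} = \frac{3 + Y}{-2 + 2 Y}$ ($l{\left(Y \right)} = \frac{3 + Y}{Y + \left(-2 + Y\right)} = \frac{3 + Y}{-2 + 2 Y}$)
$\left(l{\left(h \right)} + 2 \cdot 3\right) \left(17 - 46\right) = \left(\frac{3 + 7}{2 \left(-1 + 7\right)} + 2 \cdot 3\right) \left(17 - 46\right) = \left(\frac{1}{2} \cdot \frac{1}{6} \cdot 10 + 6\right) \left(-29\right) = \left(\frac{5}{6} + 6\right) \left(-29\right) = \frac{41}{6} \left(-29\right) = - \frac{1189}{6}$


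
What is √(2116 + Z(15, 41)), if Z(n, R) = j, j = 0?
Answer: 46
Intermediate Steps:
Z(n, R) = 0
√(2116 + Z(15, 41)) = √(2116 + 0) = √2116 = 46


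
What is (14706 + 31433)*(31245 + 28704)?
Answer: 2765986911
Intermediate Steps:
(14706 + 31433)*(31245 + 28704) = 46139*59949 = 2765986911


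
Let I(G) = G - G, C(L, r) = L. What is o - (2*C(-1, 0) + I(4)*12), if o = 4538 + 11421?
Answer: 15961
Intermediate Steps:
o = 15959
I(G) = 0
o - (2*C(-1, 0) + I(4)*12) = 15959 - (2*(-1) + 0*12) = 15959 - (-2 + 0) = 15959 - 1*(-2) = 15959 + 2 = 15961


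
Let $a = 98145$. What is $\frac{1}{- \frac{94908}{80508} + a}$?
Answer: $\frac{6709}{658446896} \approx 1.0189 \cdot 10^{-5}$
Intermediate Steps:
$\frac{1}{- \frac{94908}{80508} + a} = \frac{1}{- \frac{94908}{80508} + 98145} = \frac{1}{\left(-94908\right) \frac{1}{80508} + 98145} = \frac{1}{- \frac{7909}{6709} + 98145} = \frac{1}{\frac{658446896}{6709}} = \frac{6709}{658446896}$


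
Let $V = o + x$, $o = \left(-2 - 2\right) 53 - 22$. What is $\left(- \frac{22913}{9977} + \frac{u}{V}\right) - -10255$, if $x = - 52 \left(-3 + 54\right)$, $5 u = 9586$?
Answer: $\frac{67089395179}{6544005} \approx 10252.0$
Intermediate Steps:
$u = \frac{9586}{5}$ ($u = \frac{1}{5} \cdot 9586 = \frac{9586}{5} \approx 1917.2$)
$x = -2652$ ($x = \left(-52\right) 51 = -2652$)
$o = -234$ ($o = \left(-4\right) 53 - 22 = -212 - 22 = -234$)
$V = -2886$ ($V = -234 - 2652 = -2886$)
$\left(- \frac{22913}{9977} + \frac{u}{V}\right) - -10255 = \left(- \frac{22913}{9977} + \frac{9586}{5 \left(-2886\right)}\right) - -10255 = \left(\left(-22913\right) \frac{1}{9977} + \frac{9586}{5} \left(- \frac{1}{2886}\right)\right) + 10255 = \left(- \frac{2083}{907} - \frac{4793}{7215}\right) + 10255 = - \frac{19376096}{6544005} + 10255 = \frac{67089395179}{6544005}$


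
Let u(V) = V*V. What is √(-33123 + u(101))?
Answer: I*√22922 ≈ 151.4*I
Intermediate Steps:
u(V) = V²
√(-33123 + u(101)) = √(-33123 + 101²) = √(-33123 + 10201) = √(-22922) = I*√22922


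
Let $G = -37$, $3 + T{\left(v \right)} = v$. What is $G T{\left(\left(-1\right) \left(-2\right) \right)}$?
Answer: $37$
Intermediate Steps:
$T{\left(v \right)} = -3 + v$
$G T{\left(\left(-1\right) \left(-2\right) \right)} = - 37 \left(-3 - -2\right) = - 37 \left(-3 + 2\right) = \left(-37\right) \left(-1\right) = 37$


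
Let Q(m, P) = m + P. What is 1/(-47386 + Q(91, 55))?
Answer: -1/47240 ≈ -2.1168e-5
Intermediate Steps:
Q(m, P) = P + m
1/(-47386 + Q(91, 55)) = 1/(-47386 + (55 + 91)) = 1/(-47386 + 146) = 1/(-47240) = -1/47240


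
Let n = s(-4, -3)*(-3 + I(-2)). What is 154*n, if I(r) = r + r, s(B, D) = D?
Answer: 3234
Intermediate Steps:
I(r) = 2*r
n = 21 (n = -3*(-3 + 2*(-2)) = -3*(-3 - 4) = -3*(-7) = 21)
154*n = 154*21 = 3234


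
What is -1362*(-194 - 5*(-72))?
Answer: -226092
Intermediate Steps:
-1362*(-194 - 5*(-72)) = -1362*(-194 + 360) = -1362*166 = -226092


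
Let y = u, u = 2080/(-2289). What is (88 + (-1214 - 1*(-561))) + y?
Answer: -1295365/2289 ≈ -565.91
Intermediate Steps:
u = -2080/2289 (u = 2080*(-1/2289) = -2080/2289 ≈ -0.90869)
y = -2080/2289 ≈ -0.90869
(88 + (-1214 - 1*(-561))) + y = (88 + (-1214 - 1*(-561))) - 2080/2289 = (88 + (-1214 + 561)) - 2080/2289 = (88 - 653) - 2080/2289 = -565 - 2080/2289 = -1295365/2289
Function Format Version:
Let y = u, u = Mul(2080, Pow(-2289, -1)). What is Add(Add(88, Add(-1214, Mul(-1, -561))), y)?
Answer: Rational(-1295365, 2289) ≈ -565.91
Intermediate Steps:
u = Rational(-2080, 2289) (u = Mul(2080, Rational(-1, 2289)) = Rational(-2080, 2289) ≈ -0.90869)
y = Rational(-2080, 2289) ≈ -0.90869
Add(Add(88, Add(-1214, Mul(-1, -561))), y) = Add(Add(88, Add(-1214, Mul(-1, -561))), Rational(-2080, 2289)) = Add(Add(88, Add(-1214, 561)), Rational(-2080, 2289)) = Add(Add(88, -653), Rational(-2080, 2289)) = Add(-565, Rational(-2080, 2289)) = Rational(-1295365, 2289)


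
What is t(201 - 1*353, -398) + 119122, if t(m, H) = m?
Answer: 118970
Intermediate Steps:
t(201 - 1*353, -398) + 119122 = (201 - 1*353) + 119122 = (201 - 353) + 119122 = -152 + 119122 = 118970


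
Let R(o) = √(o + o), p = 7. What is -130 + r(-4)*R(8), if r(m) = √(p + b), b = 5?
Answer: -130 + 8*√3 ≈ -116.14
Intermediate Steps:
r(m) = 2*√3 (r(m) = √(7 + 5) = √12 = 2*√3)
R(o) = √2*√o (R(o) = √(2*o) = √2*√o)
-130 + r(-4)*R(8) = -130 + (2*√3)*(√2*√8) = -130 + (2*√3)*(√2*(2*√2)) = -130 + (2*√3)*4 = -130 + 8*√3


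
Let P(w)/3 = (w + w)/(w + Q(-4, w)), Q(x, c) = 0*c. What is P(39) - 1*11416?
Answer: -11410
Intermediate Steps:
Q(x, c) = 0
P(w) = 6 (P(w) = 3*((w + w)/(w + 0)) = 3*((2*w)/w) = 3*2 = 6)
P(39) - 1*11416 = 6 - 1*11416 = 6 - 11416 = -11410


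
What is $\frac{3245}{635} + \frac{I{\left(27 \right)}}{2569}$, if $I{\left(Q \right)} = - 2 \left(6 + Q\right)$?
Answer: $\frac{1658899}{326263} \approx 5.0845$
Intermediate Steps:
$I{\left(Q \right)} = -12 - 2 Q$
$\frac{3245}{635} + \frac{I{\left(27 \right)}}{2569} = \frac{3245}{635} + \frac{-12 - 54}{2569} = 3245 \cdot \frac{1}{635} + \left(-12 - 54\right) \frac{1}{2569} = \frac{649}{127} - \frac{66}{2569} = \frac{1658899}{326263}$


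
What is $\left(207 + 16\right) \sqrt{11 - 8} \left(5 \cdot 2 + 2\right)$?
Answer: $2676 \sqrt{3} \approx 4635.0$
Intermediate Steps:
$\left(207 + 16\right) \sqrt{11 - 8} \left(5 \cdot 2 + 2\right) = 223 \sqrt{3} \left(10 + 2\right) = 223 \sqrt{3} \cdot 12 = 223 \cdot 12 \sqrt{3} = 2676 \sqrt{3}$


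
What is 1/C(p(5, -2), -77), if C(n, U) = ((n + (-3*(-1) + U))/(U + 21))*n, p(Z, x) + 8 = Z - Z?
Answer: -7/82 ≈ -0.085366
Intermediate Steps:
p(Z, x) = -8 (p(Z, x) = -8 + (Z - Z) = -8 + 0 = -8)
C(n, U) = n*(3 + U + n)/(21 + U) (C(n, U) = ((n + (3 + U))/(21 + U))*n = ((3 + U + n)/(21 + U))*n = n*(3 + U + n)/(21 + U))
1/C(p(5, -2), -77) = 1/(-8*(3 - 77 - 8)/(21 - 77)) = 1/(-8*(-82)/(-56)) = 1/(-8*(-1/56)*(-82)) = 1/(-82/7) = -7/82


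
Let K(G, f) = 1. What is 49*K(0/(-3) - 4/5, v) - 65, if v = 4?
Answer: -16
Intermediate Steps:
49*K(0/(-3) - 4/5, v) - 65 = 49*1 - 65 = 49 - 65 = -16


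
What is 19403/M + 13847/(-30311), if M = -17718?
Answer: -833465479/537050298 ≈ -1.5519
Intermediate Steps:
19403/M + 13847/(-30311) = 19403/(-17718) + 13847/(-30311) = 19403*(-1/17718) + 13847*(-1/30311) = -19403/17718 - 13847/30311 = -833465479/537050298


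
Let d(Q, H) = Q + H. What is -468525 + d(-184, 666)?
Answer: -468043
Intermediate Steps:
d(Q, H) = H + Q
-468525 + d(-184, 666) = -468525 + (666 - 184) = -468525 + 482 = -468043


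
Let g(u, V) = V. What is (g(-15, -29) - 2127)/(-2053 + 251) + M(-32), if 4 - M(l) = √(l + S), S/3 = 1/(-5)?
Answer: 4682/901 - I*√815/5 ≈ 5.1964 - 5.7096*I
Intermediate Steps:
S = -⅗ (S = 3/(-5) = 3*(-⅕) = -⅗ ≈ -0.60000)
M(l) = 4 - √(-⅗ + l) (M(l) = 4 - √(l - ⅗) = 4 - √(-⅗ + l))
(g(-15, -29) - 2127)/(-2053 + 251) + M(-32) = (-29 - 2127)/(-2053 + 251) + (4 - √(-15 + 25*(-32))/5) = -2156/(-1802) + (4 - √(-15 - 800)/5) = -2156*(-1/1802) + (4 - I*√815/5) = 1078/901 + (4 - I*√815/5) = 4682/901 - I*√815/5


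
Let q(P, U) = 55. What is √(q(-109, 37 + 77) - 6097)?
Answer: I*√6042 ≈ 77.73*I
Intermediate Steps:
√(q(-109, 37 + 77) - 6097) = √(55 - 6097) = √(-6042) = I*√6042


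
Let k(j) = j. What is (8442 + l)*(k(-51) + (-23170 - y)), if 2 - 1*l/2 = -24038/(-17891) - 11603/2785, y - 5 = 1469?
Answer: -2079888747709344/9965287 ≈ -2.0871e+8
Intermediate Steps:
y = 1474 (y = 5 + 1469 = 1474)
l = 480592626/49826435 (l = 4 - 2*(-24038/(-17891) - 11603/2785) = 4 - 2*(-24038*(-1/17891) - 11603*1/2785) = 4 - 2*(24038/17891 - 11603/2785) = 4 - 2*(-140643443/49826435) = 4 + 281286886/49826435 = 480592626/49826435 ≈ 9.6453)
(8442 + l)*(k(-51) + (-23170 - y)) = (8442 + 480592626/49826435)*(-51 + (-23170 - 1*1474)) = 421115356896*(-51 + (-23170 - 1474))/49826435 = 421115356896*(-51 - 24644)/49826435 = (421115356896/49826435)*(-24695) = -2079888747709344/9965287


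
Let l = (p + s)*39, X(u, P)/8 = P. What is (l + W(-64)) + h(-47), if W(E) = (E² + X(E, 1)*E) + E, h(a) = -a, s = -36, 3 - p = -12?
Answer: 2748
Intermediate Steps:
p = 15 (p = 3 - 1*(-12) = 3 + 12 = 15)
X(u, P) = 8*P
W(E) = E² + 9*E (W(E) = (E² + (8*1)*E) + E = (E² + 8*E) + E = E² + 9*E)
l = -819 (l = (15 - 36)*39 = -21*39 = -819)
(l + W(-64)) + h(-47) = (-819 - 64*(9 - 64)) - 1*(-47) = (-819 - 64*(-55)) + 47 = (-819 + 3520) + 47 = 2701 + 47 = 2748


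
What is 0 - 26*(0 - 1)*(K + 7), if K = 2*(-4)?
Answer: -26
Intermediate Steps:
K = -8
0 - 26*(0 - 1)*(K + 7) = 0 - 26*(0 - 1)*(-8 + 7) = 0 - (-26)*(-1) = 0 - 26*1 = 0 - 26 = -26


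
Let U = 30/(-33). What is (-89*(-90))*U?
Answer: -80100/11 ≈ -7281.8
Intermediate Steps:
U = -10/11 (U = 30*(-1/33) = -10/11 ≈ -0.90909)
(-89*(-90))*U = -89*(-90)*(-10/11) = 8010*(-10/11) = -80100/11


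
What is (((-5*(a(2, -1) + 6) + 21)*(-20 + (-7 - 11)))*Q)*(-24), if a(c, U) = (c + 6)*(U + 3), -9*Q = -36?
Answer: -324672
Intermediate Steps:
Q = 4 (Q = -1/9*(-36) = 4)
a(c, U) = (3 + U)*(6 + c) (a(c, U) = (6 + c)*(3 + U) = (3 + U)*(6 + c))
(((-5*(a(2, -1) + 6) + 21)*(-20 + (-7 - 11)))*Q)*(-24) = (((-5*((18 + 3*2 + 6*(-1) - 1*2) + 6) + 21)*(-20 + (-7 - 11)))*4)*(-24) = (((-5*((18 + 6 - 6 - 2) + 6) + 21)*(-20 - 18))*4)*(-24) = (((-5*(16 + 6) + 21)*(-38))*4)*(-24) = (((-5*22 + 21)*(-38))*4)*(-24) = (((-110 + 21)*(-38))*4)*(-24) = (-89*(-38)*4)*(-24) = (3382*4)*(-24) = 13528*(-24) = -324672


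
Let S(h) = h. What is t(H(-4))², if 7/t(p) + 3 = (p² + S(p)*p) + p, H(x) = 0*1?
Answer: 49/9 ≈ 5.4444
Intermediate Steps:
H(x) = 0
t(p) = 7/(-3 + p + 2*p²) (t(p) = 7/(-3 + ((p² + p*p) + p)) = 7/(-3 + ((p² + p²) + p)) = 7/(-3 + (2*p² + p)) = 7/(-3 + (p + 2*p²)) = 7/(-3 + p + 2*p²))
t(H(-4))² = (7/(-3 + 0 + 2*0²))² = (7/(-3 + 0 + 2*0))² = (7/(-3 + 0 + 0))² = (7/(-3))² = (7*(-⅓))² = (-7/3)² = 49/9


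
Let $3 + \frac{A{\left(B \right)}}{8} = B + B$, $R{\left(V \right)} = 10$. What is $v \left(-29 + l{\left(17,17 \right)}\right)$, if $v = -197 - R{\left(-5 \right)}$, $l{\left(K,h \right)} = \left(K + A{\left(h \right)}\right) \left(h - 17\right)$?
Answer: $6003$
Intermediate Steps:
$A{\left(B \right)} = -24 + 16 B$ ($A{\left(B \right)} = -24 + 8 \left(B + B\right) = -24 + 8 \cdot 2 B = -24 + 16 B$)
$l{\left(K,h \right)} = \left(-17 + h\right) \left(-24 + K + 16 h\right)$ ($l{\left(K,h \right)} = \left(K + \left(-24 + 16 h\right)\right) \left(h - 17\right) = \left(-24 + K + 16 h\right) \left(-17 + h\right) = \left(-17 + h\right) \left(-24 + K + 16 h\right)$)
$v = -207$ ($v = -197 - 10 = -207$)
$v \left(-29 + l{\left(17,17 \right)}\right) = - 207 \left(-29 + \left(408 - 5032 - 289 + 16 \cdot 17^{2} + 17 \cdot 17\right)\right) = - 207 \left(-29 + \left(408 - 5032 - 289 + 16 \cdot 289 + 289\right)\right) = - 207 \left(-29 + \left(408 - 5032 - 289 + 4624 + 289\right)\right) = - 207 \left(-29 + 0\right) = \left(-207\right) \left(-29\right) = 6003$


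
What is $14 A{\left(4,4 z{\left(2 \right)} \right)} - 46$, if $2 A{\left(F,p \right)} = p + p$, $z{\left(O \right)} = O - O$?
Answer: $-46$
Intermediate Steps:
$z{\left(O \right)} = 0$
$A{\left(F,p \right)} = p$ ($A{\left(F,p \right)} = \frac{p + p}{2} = \frac{2 p}{2} = p$)
$14 A{\left(4,4 z{\left(2 \right)} \right)} - 46 = 14 \cdot 4 \cdot 0 - 46 = 14 \cdot 0 - 46 = 0 - 46 = -46$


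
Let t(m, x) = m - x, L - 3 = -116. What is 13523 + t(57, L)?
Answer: 13693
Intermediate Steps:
L = -113 (L = 3 - 116 = -113)
13523 + t(57, L) = 13523 + (57 - 1*(-113)) = 13523 + (57 + 113) = 13523 + 170 = 13693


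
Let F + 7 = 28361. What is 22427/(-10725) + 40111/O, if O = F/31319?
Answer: 13472499591367/304096650 ≈ 44303.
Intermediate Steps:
F = 28354 (F = -7 + 28361 = 28354)
O = 28354/31319 ≈ 0.90533
22427/(-10725) + 40111/O = 22427/(-10725) + 40111/(28354/31319) = 22427*(-1/10725) + 40111*(31319/28354) = -22427/10725 + 1256236409/28354 = 13472499591367/304096650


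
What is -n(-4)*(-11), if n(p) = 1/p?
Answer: -11/4 ≈ -2.7500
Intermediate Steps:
-n(-4)*(-11) = -1/(-4)*(-11) = -1*(-¼)*(-11) = (¼)*(-11) = -11/4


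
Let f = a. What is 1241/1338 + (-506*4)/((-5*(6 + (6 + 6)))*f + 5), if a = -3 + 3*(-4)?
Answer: -1026557/1812990 ≈ -0.56622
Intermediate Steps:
a = -15 (a = -3 - 12 = -15)
f = -15
1241/1338 + (-506*4)/((-5*(6 + (6 + 6)))*f + 5) = 1241/1338 + (-506*4)/(-5*(6 + (6 + 6))*(-15) + 5) = 1241*(1/1338) - 2024/(-5*(6 + 12)*(-15) + 5) = 1241/1338 - 2024/(-5*18*(-15) + 5) = 1241/1338 - 2024/(-90*(-15) + 5) = 1241/1338 - 2024/(1350 + 5) = 1241/1338 - 2024/1355 = -1026557/1812990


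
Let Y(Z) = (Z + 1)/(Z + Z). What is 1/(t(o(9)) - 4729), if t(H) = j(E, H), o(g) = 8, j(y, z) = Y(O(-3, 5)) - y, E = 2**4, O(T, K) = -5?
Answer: -5/23723 ≈ -0.00021077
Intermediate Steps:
E = 16
Y(Z) = (1 + Z)/(2*Z) (Y(Z) = (1 + Z)/((2*Z)) = (1 + Z)*(1/(2*Z)) = (1 + Z)/(2*Z))
j(y, z) = 2/5 - y (j(y, z) = (1/2)*(1 - 5)/(-5) - y = (1/2)*(-1/5)*(-4) - y = 2/5 - y)
t(H) = -78/5 (t(H) = 2/5 - 1*16 = 2/5 - 16 = -78/5)
1/(t(o(9)) - 4729) = 1/(-78/5 - 4729) = 1/(-23723/5) = -5/23723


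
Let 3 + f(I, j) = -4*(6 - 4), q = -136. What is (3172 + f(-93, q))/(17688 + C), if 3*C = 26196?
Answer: 3161/26420 ≈ 0.11964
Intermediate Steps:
C = 8732 (C = (⅓)*26196 = 8732)
f(I, j) = -11 (f(I, j) = -3 - 4*(6 - 4) = -3 - 4*2 = -3 - 8 = -11)
(3172 + f(-93, q))/(17688 + C) = (3172 - 11)/(17688 + 8732) = 3161/26420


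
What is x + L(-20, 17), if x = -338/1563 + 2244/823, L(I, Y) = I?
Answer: -22497782/1286349 ≈ -17.490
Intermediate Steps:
x = 3229198/1286349 (x = -338*1/1563 + 2244*(1/823) = -338/1563 + 2244/823 = 3229198/1286349 ≈ 2.5104)
x + L(-20, 17) = 3229198/1286349 - 20 = -22497782/1286349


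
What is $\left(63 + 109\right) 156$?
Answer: $26832$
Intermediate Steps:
$\left(63 + 109\right) 156 = 172 \cdot 156 = 26832$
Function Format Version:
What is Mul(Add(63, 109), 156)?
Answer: 26832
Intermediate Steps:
Mul(Add(63, 109), 156) = Mul(172, 156) = 26832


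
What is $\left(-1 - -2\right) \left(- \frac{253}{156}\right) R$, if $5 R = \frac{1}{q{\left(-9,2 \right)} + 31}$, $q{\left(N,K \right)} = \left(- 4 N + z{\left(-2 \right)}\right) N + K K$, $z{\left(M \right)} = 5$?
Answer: $\frac{253}{260520} \approx 0.00097113$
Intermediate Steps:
$q{\left(N,K \right)} = K^{2} + N \left(5 - 4 N\right)$ ($q{\left(N,K \right)} = \left(- 4 N + 5\right) N + K K = \left(5 - 4 N\right) N + K^{2} = N \left(5 - 4 N\right) + K^{2} = K^{2} + N \left(5 - 4 N\right)$)
$R = - \frac{1}{1670}$ ($R = \frac{1}{5 \left(\left(2^{2} - 4 \left(-9\right)^{2} + 5 \left(-9\right)\right) + 31\right)} = \frac{1}{5 \left(\left(4 - 324 - 45\right) + 31\right)} = \frac{1}{5 \left(-365 + 31\right)} = \frac{1}{5 \left(-334\right)} = \frac{1}{5} \left(- \frac{1}{334}\right) = - \frac{1}{1670} \approx -0.0005988$)
$\left(-1 - -2\right) \left(- \frac{253}{156}\right) R = \left(-1 - -2\right) \left(- \frac{253}{156}\right) \left(- \frac{1}{1670}\right) = \left(-1 + 2\right) \left(\left(-253\right) \frac{1}{156}\right) \left(- \frac{1}{1670}\right) = 1 \left(- \frac{253}{156}\right) \left(- \frac{1}{1670}\right) = \left(- \frac{253}{156}\right) \left(- \frac{1}{1670}\right) = \frac{253}{260520}$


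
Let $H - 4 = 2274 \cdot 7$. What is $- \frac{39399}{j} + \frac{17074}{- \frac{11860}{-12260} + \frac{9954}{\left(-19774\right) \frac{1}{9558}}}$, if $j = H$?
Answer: $- \frac{2796287232429701}{464200317668174} \approx -6.0239$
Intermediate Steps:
$H = 15922$ ($H = 4 + 2274 \cdot 7 = 4 + 15918 = 15922$)
$j = 15922$
$- \frac{39399}{j} + \frac{17074}{- \frac{11860}{-12260} + \frac{9954}{\left(-19774\right) \frac{1}{9558}}} = - \frac{39399}{15922} + \frac{17074}{- \frac{11860}{-12260} + \frac{9954}{\left(-19774\right) \frac{1}{9558}}} = \left(-39399\right) \frac{1}{15922} + \frac{17074}{\left(-11860\right) \left(- \frac{1}{12260}\right) + \frac{9954}{\left(-19774\right) \frac{1}{9558}}} = - \frac{39399}{15922} + \frac{17074}{\frac{593}{613} + \frac{9954}{- \frac{9887}{4779}}} = - \frac{39399}{15922} + \frac{17074}{\frac{593}{613} + 9954 \left(- \frac{4779}{9887}\right)} = - \frac{39399}{15922} + \frac{17074}{\frac{593}{613} - \frac{47570166}{9887}} = - \frac{39399}{15922} + \frac{17074}{- \frac{29154648767}{6060731}} = - \frac{39399}{15922} + 17074 \left(- \frac{6060731}{29154648767}\right) = - \frac{39399}{15922} - \frac{103480921094}{29154648767} = - \frac{2796287232429701}{464200317668174}$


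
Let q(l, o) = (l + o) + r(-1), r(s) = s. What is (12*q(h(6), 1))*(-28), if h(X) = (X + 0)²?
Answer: -12096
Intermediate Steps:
h(X) = X²
q(l, o) = -1 + l + o (q(l, o) = (l + o) - 1 = -1 + l + o)
(12*q(h(6), 1))*(-28) = (12*(-1 + 6² + 1))*(-28) = (12*(-1 + 36 + 1))*(-28) = (12*36)*(-28) = 432*(-28) = -12096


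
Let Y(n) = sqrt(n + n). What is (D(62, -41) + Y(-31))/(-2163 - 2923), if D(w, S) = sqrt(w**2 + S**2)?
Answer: -5*sqrt(221)/5086 - I*sqrt(62)/5086 ≈ -0.014615 - 0.0015482*I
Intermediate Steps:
Y(n) = sqrt(2)*sqrt(n) (Y(n) = sqrt(2*n) = sqrt(2)*sqrt(n))
D(w, S) = sqrt(S**2 + w**2)
(D(62, -41) + Y(-31))/(-2163 - 2923) = (sqrt((-41)**2 + 62**2) + sqrt(2)*sqrt(-31))/(-2163 - 2923) = (sqrt(1681 + 3844) + sqrt(2)*(I*sqrt(31)))/(-5086) = (sqrt(5525) + I*sqrt(62))*(-1/5086) = (5*sqrt(221) + I*sqrt(62))*(-1/5086) = -5*sqrt(221)/5086 - I*sqrt(62)/5086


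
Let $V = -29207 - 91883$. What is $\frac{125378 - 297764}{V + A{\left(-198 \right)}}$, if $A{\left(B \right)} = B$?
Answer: $\frac{86193}{60644} \approx 1.4213$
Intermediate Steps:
$V = -121090$
$\frac{125378 - 297764}{V + A{\left(-198 \right)}} = \frac{125378 - 297764}{-121090 - 198} = - \frac{172386}{-121288} = \left(-172386\right) \left(- \frac{1}{121288}\right) = \frac{86193}{60644}$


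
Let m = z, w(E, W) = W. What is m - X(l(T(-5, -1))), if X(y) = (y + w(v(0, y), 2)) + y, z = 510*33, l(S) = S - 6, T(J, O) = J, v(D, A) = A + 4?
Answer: 16850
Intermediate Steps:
v(D, A) = 4 + A
l(S) = -6 + S
z = 16830
m = 16830
X(y) = 2 + 2*y (X(y) = (y + 2) + y = (2 + y) + y = 2 + 2*y)
m - X(l(T(-5, -1))) = 16830 - (2 + 2*(-6 - 5)) = 16830 - (2 + 2*(-11)) = 16830 - (2 - 22) = 16830 - 1*(-20) = 16830 + 20 = 16850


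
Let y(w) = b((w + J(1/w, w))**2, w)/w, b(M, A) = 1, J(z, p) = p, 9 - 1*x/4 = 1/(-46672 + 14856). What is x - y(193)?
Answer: 55256631/1535122 ≈ 35.995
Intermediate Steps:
x = 286345/7954 (x = 36 - 4/(-46672 + 14856) = 36 - 4/(-31816) = 36 - 4*(-1/31816) = 36 + 1/7954 = 286345/7954 ≈ 36.000)
y(w) = 1/w
x - y(193) = 286345/7954 - 1/193 = 55256631/1535122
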